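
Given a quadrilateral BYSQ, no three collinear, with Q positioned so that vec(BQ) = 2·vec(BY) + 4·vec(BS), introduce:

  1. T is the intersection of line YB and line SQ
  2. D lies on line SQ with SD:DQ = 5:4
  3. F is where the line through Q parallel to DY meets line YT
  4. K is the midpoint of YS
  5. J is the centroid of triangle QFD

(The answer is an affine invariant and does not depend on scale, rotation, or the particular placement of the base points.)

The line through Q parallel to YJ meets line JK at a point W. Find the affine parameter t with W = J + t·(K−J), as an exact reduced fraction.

Work in coordinates with B = (0, 0), Y = (1, 0), S = (0, 1), Q = (2, 4).
1. T is the intersection of line YB and line SQ ⇒ T = (-2/3, 0)
2. D lies on line SQ with SD:DQ = 5:4 ⇒ D = (10/9, 8/3)
3. F is where the line through Q parallel to DY meets line YT ⇒ F = (11/6, 0)
4. K is the midpoint of YS ⇒ K = (1/2, 1/2)
5. J is the centroid of triangle QFD ⇒ J = (89/54, 20/9)
through Q parallel to YJ: direction (35/54, 20/9); meets JK at W = (73/54, 16/9)
W = J + t·(K−J) with t = 8/31

t = 8/31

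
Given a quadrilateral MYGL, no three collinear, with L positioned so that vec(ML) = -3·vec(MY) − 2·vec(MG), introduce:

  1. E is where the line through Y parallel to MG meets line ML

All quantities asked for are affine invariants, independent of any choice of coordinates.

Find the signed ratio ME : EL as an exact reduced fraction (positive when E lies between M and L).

Choose coordinates M = (0, 0), Y = (1, 0), G = (0, 1), L = (-3, -2).
1. E is where the line through Y parallel to MG meets line ML ⇒ E = (1, 2/3)
E = M + t·(L−M) with t = -1/3, so ME:EL = t:(1−t) = -1/3:4/3

ME:EL = -1/4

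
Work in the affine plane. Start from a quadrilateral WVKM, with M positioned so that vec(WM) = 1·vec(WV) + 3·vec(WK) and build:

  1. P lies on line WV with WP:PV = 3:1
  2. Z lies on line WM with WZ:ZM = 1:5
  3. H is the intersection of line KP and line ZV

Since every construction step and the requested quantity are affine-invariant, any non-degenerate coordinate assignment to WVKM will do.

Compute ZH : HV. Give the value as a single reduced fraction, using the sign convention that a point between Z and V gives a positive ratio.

ZH:HV = 5/6

Work in coordinates with W = (0, 0), V = (1, 0), K = (0, 1), M = (1, 3).
1. P lies on line WV with WP:PV = 3:1 ⇒ P = (3/4, 0)
2. Z lies on line WM with WZ:ZM = 1:5 ⇒ Z = (1/6, 1/2)
3. H is the intersection of line KP and line ZV ⇒ H = (6/11, 3/11)
H = Z + t·(V−Z) with t = 5/11, so ZH:HV = t:(1−t) = 5/11:6/11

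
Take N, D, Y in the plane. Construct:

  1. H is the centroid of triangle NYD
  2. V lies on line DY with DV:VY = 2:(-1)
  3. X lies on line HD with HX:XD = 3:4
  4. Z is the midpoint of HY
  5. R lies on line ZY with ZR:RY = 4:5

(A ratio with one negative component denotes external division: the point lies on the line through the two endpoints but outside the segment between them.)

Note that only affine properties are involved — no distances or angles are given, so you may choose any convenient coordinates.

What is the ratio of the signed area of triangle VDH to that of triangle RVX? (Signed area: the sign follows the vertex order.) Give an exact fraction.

[VDH]:[RVX] = -126/11

Choose coordinates N = (0, 0), D = (1, 0), Y = (0, 1).
1. H is the centroid of triangle NYD ⇒ H = (1/3, 1/3)
2. V lies on line DY with DV:VY = 2:(-1) ⇒ V = (-1, 2)
3. X lies on line HD with HX:XD = 3:4 ⇒ X = (13/21, 4/21)
4. Z is the midpoint of HY ⇒ Z = (1/6, 2/3)
5. R lies on line ZY with ZR:RY = 4:5 ⇒ R = (5/54, 22/27)
2·[VDH] = -2/3, 2·[RVX] = 11/189
[VDH]:[RVX] = -2/3:11/189 = -126/11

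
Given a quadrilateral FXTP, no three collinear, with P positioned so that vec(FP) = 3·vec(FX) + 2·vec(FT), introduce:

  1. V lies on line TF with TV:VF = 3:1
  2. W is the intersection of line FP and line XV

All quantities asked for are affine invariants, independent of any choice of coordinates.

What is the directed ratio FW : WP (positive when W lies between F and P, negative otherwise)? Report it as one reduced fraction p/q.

FW:WP = 1/10

Assign F = (0, 0), X = (1, 0), T = (0, 1), P = (3, 2) — the answer is frame-independent, so this choice is without loss of generality.
1. V lies on line TF with TV:VF = 3:1 ⇒ V = (0, 1/4)
2. W is the intersection of line FP and line XV ⇒ W = (3/11, 2/11)
W = F + t·(P−F) with t = 1/11, so FW:WP = t:(1−t) = 1/11:10/11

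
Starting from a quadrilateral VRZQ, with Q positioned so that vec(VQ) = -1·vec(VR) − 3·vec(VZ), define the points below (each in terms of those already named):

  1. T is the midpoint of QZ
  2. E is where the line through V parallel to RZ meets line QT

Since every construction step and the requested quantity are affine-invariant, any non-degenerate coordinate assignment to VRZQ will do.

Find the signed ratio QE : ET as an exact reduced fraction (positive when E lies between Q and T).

QE:ET = -8/3

Set V = (0, 0), R = (1, 0), Z = (0, 1), Q = (-1, -3); any affine frame gives the same invariant.
1. T is the midpoint of QZ ⇒ T = (-1/2, -1)
2. E is where the line through V parallel to RZ meets line QT ⇒ E = (-1/5, 1/5)
E = Q + t·(T−Q) with t = 8/5, so QE:ET = t:(1−t) = 8/5:-3/5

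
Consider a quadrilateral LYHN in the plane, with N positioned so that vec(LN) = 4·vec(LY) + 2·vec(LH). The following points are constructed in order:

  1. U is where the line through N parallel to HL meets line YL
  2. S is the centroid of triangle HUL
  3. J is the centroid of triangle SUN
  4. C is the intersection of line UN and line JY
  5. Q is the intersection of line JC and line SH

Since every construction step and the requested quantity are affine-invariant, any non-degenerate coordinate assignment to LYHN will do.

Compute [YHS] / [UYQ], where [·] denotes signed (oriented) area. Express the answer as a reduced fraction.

Choose coordinates L = (0, 0), Y = (1, 0), H = (0, 1), N = (4, 2).
1. U is where the line through N parallel to HL meets line YL ⇒ U = (4, 0)
2. S is the centroid of triangle HUL ⇒ S = (4/3, 1/3)
3. J is the centroid of triangle SUN ⇒ J = (28/9, 7/9)
4. C is the intersection of line UN and line JY ⇒ C = (4, 21/19)
5. Q is the intersection of line JC and line SH ⇒ Q = (52/33, 7/33)
2·[YHS] = -2/3, 2·[UYQ] = -7/11
[YHS]:[UYQ] = -2/3:-7/11 = 22/21

[YHS]:[UYQ] = 22/21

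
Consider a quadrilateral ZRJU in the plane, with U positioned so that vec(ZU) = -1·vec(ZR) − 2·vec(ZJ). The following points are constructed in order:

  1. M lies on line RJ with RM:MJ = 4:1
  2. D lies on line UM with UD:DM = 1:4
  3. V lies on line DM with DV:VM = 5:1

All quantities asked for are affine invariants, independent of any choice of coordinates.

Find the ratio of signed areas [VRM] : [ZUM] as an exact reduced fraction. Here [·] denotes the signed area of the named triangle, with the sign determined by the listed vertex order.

[VRM]:[ZUM] = -16/15

Choose coordinates Z = (0, 0), R = (1, 0), J = (0, 1), U = (-1, -2).
1. M lies on line RJ with RM:MJ = 4:1 ⇒ M = (1/5, 4/5)
2. D lies on line UM with UD:DM = 1:4 ⇒ D = (-19/25, -36/25)
3. V lies on line DM with DV:VM = 5:1 ⇒ V = (1/25, 32/75)
2·[VRM] = 32/75, 2·[ZUM] = -2/5
[VRM]:[ZUM] = 32/75:-2/5 = -16/15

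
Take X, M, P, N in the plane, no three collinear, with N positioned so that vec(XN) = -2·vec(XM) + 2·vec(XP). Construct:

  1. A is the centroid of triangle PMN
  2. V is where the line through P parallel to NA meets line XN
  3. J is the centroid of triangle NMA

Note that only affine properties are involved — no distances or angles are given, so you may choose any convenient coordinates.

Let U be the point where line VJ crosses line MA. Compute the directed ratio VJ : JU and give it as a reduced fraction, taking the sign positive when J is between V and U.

VJ:JU = 1/2

Choose coordinates X = (0, 0), M = (1, 0), P = (0, 1), N = (-2, 2).
1. A is the centroid of triangle PMN ⇒ A = (-1/3, 1)
2. V is where the line through P parallel to NA meets line XN ⇒ V = (-5/2, 5/2)
3. J is the centroid of triangle NMA ⇒ J = (-4/9, 1)
line VJ meets MA at U = (11/3, -2)
J = V + t·(U−V) with t = 1/3, so VJ:JU = 1/3:2/3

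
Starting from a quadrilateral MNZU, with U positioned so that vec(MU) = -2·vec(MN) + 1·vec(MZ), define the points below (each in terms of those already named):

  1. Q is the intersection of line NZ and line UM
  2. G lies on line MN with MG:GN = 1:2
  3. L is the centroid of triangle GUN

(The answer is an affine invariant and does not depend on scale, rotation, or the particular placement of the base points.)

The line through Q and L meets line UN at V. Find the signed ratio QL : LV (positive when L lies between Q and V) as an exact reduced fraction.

Set M = (0, 0), N = (1, 0), Z = (0, 1), U = (-2, 1); any affine frame gives the same invariant.
1. Q is the intersection of line NZ and line UM ⇒ Q = (2, -1)
2. G lies on line MN with MG:GN = 1:2 ⇒ G = (1/3, 0)
3. L is the centroid of triangle GUN ⇒ L = (-2/9, 1/3)
line QL meets UN at V = (-1/2, 1/2)
L = Q + t·(V−Q) with t = 8/9, so QL:LV = 8/9:1/9

QL:LV = 8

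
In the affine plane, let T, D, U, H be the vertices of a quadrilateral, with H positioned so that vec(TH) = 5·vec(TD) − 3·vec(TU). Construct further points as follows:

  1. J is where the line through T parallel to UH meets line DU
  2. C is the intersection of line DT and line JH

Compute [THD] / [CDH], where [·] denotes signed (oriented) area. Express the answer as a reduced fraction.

[THD]:[CDH] = 1/4

Set T = (0, 0), D = (1, 0), U = (0, 1), H = (5, -3); any affine frame gives the same invariant.
1. J is where the line through T parallel to UH meets line DU ⇒ J = (5, -4)
2. C is the intersection of line DT and line JH ⇒ C = (5, 0)
2·[THD] = 3, 2·[CDH] = 12
[THD]:[CDH] = 3:12 = 1/4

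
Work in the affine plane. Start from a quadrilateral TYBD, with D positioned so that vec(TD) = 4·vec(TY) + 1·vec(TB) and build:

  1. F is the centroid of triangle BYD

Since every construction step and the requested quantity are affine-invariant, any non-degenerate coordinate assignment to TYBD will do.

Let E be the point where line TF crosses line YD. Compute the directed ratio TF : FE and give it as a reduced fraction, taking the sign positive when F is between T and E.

TF:FE = -1/4

Set T = (0, 0), Y = (1, 0), B = (0, 1), D = (4, 1); any affine frame gives the same invariant.
1. F is the centroid of triangle BYD ⇒ F = (5/3, 2/3)
line TF meets YD at E = (-5, -2)
F = T + t·(E−T) with t = -1/3, so TF:FE = -1/3:4/3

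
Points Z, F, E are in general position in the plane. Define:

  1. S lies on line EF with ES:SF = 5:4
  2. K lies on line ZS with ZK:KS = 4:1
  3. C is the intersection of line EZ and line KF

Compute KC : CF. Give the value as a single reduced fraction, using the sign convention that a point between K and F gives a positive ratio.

Work in coordinates with Z = (0, 0), F = (1, 0), E = (0, 1).
1. S lies on line EF with ES:SF = 5:4 ⇒ S = (5/9, 4/9)
2. K lies on line ZS with ZK:KS = 4:1 ⇒ K = (4/9, 16/45)
3. C is the intersection of line EZ and line KF ⇒ C = (0, 16/25)
C = K + t·(F−K) with t = -4/5, so KC:CF = t:(1−t) = -4/5:9/5

KC:CF = -4/9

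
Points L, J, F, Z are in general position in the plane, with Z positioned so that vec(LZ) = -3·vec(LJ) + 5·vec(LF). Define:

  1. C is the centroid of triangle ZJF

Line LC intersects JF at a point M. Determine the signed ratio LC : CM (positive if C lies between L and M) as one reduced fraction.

Set L = (0, 0), J = (1, 0), F = (0, 1), Z = (-3, 5); any affine frame gives the same invariant.
1. C is the centroid of triangle ZJF ⇒ C = (-2/3, 2)
line LC meets JF at M = (-1/2, 3/2)
C = L + t·(M−L) with t = 4/3, so LC:CM = 4/3:-1/3

LC:CM = -4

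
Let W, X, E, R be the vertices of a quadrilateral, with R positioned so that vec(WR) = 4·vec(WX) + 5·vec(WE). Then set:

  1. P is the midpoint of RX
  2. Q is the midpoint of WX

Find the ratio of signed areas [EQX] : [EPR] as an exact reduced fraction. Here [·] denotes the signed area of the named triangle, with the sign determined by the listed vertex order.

[EQX]:[EPR] = 1/8

Set W = (0, 0), X = (1, 0), E = (0, 1), R = (4, 5); any affine frame gives the same invariant.
1. P is the midpoint of RX ⇒ P = (5/2, 5/2)
2. Q is the midpoint of WX ⇒ Q = (1/2, 0)
2·[EQX] = 1/2, 2·[EPR] = 4
[EQX]:[EPR] = 1/2:4 = 1/8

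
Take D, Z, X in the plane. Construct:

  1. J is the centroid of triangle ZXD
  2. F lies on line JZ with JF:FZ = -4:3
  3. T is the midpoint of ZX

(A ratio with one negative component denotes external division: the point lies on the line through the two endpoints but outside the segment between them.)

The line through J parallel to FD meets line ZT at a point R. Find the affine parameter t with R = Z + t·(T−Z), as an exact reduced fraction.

Assign D = (0, 0), Z = (1, 0), X = (0, 1) — the answer is frame-independent, so this choice is without loss of generality.
1. J is the centroid of triangle ZXD ⇒ J = (1/3, 1/3)
2. F lies on line JZ with JF:FZ = -4:3 ⇒ F = (3, -1)
3. T is the midpoint of ZX ⇒ T = (1/2, 1/2)
through J parallel to FD: direction (-3, 1); meets ZT at R = (5/6, 1/6)
R = Z + t·(T−Z) with t = 1/3

t = 1/3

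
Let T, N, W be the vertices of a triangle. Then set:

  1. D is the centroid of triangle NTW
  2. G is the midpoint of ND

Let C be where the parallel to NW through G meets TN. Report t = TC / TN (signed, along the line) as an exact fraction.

t = 5/6

Assign T = (0, 0), N = (1, 0), W = (0, 1) — the answer is frame-independent, so this choice is without loss of generality.
1. D is the centroid of triangle NTW ⇒ D = (1/3, 1/3)
2. G is the midpoint of ND ⇒ G = (2/3, 1/6)
through G parallel to NW: direction (-1, 1); meets TN at C = (5/6, 0)
C = T + t·(N−T) with t = 5/6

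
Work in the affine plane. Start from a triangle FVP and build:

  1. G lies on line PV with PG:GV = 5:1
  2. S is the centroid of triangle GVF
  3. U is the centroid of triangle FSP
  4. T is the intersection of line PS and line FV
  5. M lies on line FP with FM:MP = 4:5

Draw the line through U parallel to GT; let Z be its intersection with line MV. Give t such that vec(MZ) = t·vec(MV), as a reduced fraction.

t = 47/229

Assign F = (0, 0), V = (1, 0), P = (0, 1) — the answer is frame-independent, so this choice is without loss of generality.
1. G lies on line PV with PG:GV = 5:1 ⇒ G = (5/6, 1/6)
2. S is the centroid of triangle GVF ⇒ S = (11/18, 1/18)
3. U is the centroid of triangle FSP ⇒ U = (11/54, 19/54)
4. T is the intersection of line PS and line FV ⇒ T = (11/17, 0)
5. M lies on line FP with FM:MP = 4:5 ⇒ M = (0, 4/9)
through U parallel to GT: direction (-19/102, -1/6); meets MV at Z = (47/229, 728/2061)
Z = M + t·(V−M) with t = 47/229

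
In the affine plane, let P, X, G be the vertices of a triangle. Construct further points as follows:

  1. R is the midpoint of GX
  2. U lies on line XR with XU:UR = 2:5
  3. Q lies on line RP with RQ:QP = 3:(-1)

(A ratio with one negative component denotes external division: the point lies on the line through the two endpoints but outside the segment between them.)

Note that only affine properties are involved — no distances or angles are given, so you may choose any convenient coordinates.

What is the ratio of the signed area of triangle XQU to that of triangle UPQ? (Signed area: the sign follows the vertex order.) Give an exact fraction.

[XQU]:[UPQ] = -6/5

Choose coordinates P = (0, 0), X = (1, 0), G = (0, 1).
1. R is the midpoint of GX ⇒ R = (1/2, 1/2)
2. U lies on line XR with XU:UR = 2:5 ⇒ U = (6/7, 1/7)
3. Q lies on line RP with RQ:QP = 3:(-1) ⇒ Q = (-1/4, -1/4)
2·[XQU] = -3/14, 2·[UPQ] = 5/28
[XQU]:[UPQ] = -3/14:5/28 = -6/5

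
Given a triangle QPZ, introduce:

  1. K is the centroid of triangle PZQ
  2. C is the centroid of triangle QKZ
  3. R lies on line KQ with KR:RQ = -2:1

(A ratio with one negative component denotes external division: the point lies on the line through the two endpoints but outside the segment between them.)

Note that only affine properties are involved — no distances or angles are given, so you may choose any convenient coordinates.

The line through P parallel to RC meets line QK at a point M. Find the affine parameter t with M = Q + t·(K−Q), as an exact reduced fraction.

t = 7

Assign Q = (0, 0), P = (1, 0), Z = (0, 1) — the answer is frame-independent, so this choice is without loss of generality.
1. K is the centroid of triangle PZQ ⇒ K = (1/3, 1/3)
2. C is the centroid of triangle QKZ ⇒ C = (1/9, 4/9)
3. R lies on line KQ with KR:RQ = -2:1 ⇒ R = (-1/3, -1/3)
through P parallel to RC: direction (4/9, 7/9); meets QK at M = (7/3, 7/3)
M = Q + t·(K−Q) with t = 7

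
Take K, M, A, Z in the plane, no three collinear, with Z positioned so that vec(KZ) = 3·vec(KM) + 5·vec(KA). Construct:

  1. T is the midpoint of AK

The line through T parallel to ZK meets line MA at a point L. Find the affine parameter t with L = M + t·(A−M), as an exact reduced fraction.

Set K = (0, 0), M = (1, 0), A = (0, 1), Z = (3, 5); any affine frame gives the same invariant.
1. T is the midpoint of AK ⇒ T = (0, 1/2)
through T parallel to ZK: direction (-3, -5); meets MA at L = (3/16, 13/16)
L = M + t·(A−M) with t = 13/16

t = 13/16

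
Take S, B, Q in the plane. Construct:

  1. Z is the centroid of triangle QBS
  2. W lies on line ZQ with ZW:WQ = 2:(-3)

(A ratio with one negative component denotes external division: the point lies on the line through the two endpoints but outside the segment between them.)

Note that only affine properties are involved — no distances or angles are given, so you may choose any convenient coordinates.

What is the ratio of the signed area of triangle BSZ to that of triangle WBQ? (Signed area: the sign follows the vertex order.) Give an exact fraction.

[BSZ]:[WBQ] = -1/3

Assign S = (0, 0), B = (1, 0), Q = (0, 1) — the answer is frame-independent, so this choice is without loss of generality.
1. Z is the centroid of triangle QBS ⇒ Z = (1/3, 1/3)
2. W lies on line ZQ with ZW:WQ = 2:(-3) ⇒ W = (1, -1)
2·[BSZ] = -1/3, 2·[WBQ] = 1
[BSZ]:[WBQ] = -1/3:1 = -1/3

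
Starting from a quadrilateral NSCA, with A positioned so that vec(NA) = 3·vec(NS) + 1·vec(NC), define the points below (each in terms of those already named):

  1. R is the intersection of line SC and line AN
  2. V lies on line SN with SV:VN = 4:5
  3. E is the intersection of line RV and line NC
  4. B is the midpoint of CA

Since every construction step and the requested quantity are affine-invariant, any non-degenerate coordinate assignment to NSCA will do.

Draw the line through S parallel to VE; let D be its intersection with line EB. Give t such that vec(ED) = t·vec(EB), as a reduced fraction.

t = 8/3

Set N = (0, 0), S = (1, 0), C = (0, 1), A = (3, 1); any affine frame gives the same invariant.
1. R is the intersection of line SC and line AN ⇒ R = (3/4, 1/4)
2. V lies on line SN with SV:VN = 4:5 ⇒ V = (5/9, 0)
3. E is the intersection of line RV and line NC ⇒ E = (0, -5/7)
4. B is the midpoint of CA ⇒ B = (3/2, 1)
through S parallel to VE: direction (-5/9, -5/7); meets EB at D = (4, 27/7)
D = E + t·(B−E) with t = 8/3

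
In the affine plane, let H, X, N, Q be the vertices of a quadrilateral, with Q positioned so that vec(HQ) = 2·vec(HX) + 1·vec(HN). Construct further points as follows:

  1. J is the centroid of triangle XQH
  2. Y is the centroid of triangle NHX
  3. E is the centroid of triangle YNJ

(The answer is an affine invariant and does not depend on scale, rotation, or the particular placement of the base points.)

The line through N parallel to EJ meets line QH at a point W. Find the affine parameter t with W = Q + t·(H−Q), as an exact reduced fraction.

t = 4/9

Assign H = (0, 0), X = (1, 0), N = (0, 1), Q = (2, 1) — the answer is frame-independent, so this choice is without loss of generality.
1. J is the centroid of triangle XQH ⇒ J = (1, 1/3)
2. Y is the centroid of triangle NHX ⇒ Y = (1/3, 1/3)
3. E is the centroid of triangle YNJ ⇒ E = (4/9, 5/9)
through N parallel to EJ: direction (5/9, -2/9); meets QH at W = (10/9, 5/9)
W = Q + t·(H−Q) with t = 4/9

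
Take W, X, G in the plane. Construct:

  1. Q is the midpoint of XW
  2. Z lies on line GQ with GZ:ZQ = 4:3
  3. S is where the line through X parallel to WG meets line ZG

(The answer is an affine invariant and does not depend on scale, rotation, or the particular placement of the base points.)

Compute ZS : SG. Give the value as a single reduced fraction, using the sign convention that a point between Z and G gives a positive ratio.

ZS:SG = -5/7

Set W = (0, 0), X = (1, 0), G = (0, 1); any affine frame gives the same invariant.
1. Q is the midpoint of XW ⇒ Q = (1/2, 0)
2. Z lies on line GQ with GZ:ZQ = 4:3 ⇒ Z = (2/7, 3/7)
3. S is where the line through X parallel to WG meets line ZG ⇒ S = (1, -1)
S = Z + t·(G−Z) with t = -5/2, so ZS:SG = t:(1−t) = -5/2:7/2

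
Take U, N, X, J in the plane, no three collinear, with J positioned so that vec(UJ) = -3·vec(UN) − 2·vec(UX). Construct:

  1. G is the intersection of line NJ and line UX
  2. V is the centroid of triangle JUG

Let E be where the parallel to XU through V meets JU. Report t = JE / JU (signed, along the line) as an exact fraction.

t = 2/3

Assign U = (0, 0), N = (1, 0), X = (0, 1), J = (-3, -2) — the answer is frame-independent, so this choice is without loss of generality.
1. G is the intersection of line NJ and line UX ⇒ G = (0, -1/2)
2. V is the centroid of triangle JUG ⇒ V = (-1, -5/6)
through V parallel to XU: direction (0, -1); meets JU at E = (-1, -2/3)
E = J + t·(U−J) with t = 2/3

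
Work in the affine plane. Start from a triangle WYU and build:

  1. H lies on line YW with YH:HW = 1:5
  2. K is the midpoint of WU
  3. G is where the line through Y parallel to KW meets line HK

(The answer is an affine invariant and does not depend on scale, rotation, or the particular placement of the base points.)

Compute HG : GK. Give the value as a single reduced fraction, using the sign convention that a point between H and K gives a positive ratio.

Work in coordinates with W = (0, 0), Y = (1, 0), U = (0, 1).
1. H lies on line YW with YH:HW = 1:5 ⇒ H = (5/6, 0)
2. K is the midpoint of WU ⇒ K = (0, 1/2)
3. G is where the line through Y parallel to KW meets line HK ⇒ G = (1, -1/10)
G = H + t·(K−H) with t = -1/5, so HG:GK = t:(1−t) = -1/5:6/5

HG:GK = -1/6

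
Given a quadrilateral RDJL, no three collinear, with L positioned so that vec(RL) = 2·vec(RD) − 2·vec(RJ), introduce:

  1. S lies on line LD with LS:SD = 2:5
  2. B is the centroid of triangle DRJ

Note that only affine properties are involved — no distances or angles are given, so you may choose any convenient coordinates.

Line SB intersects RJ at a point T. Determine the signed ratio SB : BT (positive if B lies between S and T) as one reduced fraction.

Choose coordinates R = (0, 0), D = (1, 0), J = (0, 1), L = (2, -2).
1. S lies on line LD with LS:SD = 2:5 ⇒ S = (12/7, -10/7)
2. B is the centroid of triangle DRJ ⇒ B = (1/3, 1/3)
line SB meets RJ at T = (0, 22/29)
B = S + t·(T−S) with t = 29/36, so SB:BT = 29/36:7/36

SB:BT = 29/7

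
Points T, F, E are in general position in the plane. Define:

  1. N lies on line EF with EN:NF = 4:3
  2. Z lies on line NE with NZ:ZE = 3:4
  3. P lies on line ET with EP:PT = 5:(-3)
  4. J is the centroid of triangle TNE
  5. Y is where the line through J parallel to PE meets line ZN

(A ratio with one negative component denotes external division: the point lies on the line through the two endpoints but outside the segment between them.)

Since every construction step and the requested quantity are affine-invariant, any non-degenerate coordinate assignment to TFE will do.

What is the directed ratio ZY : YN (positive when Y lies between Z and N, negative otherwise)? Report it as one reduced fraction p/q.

ZY:YN = -5/14

Choose coordinates T = (0, 0), F = (1, 0), E = (0, 1).
1. N lies on line EF with EN:NF = 4:3 ⇒ N = (4/7, 3/7)
2. Z lies on line NE with NZ:ZE = 3:4 ⇒ Z = (16/49, 33/49)
3. P lies on line ET with EP:PT = 5:(-3) ⇒ P = (0, -3/2)
4. J is the centroid of triangle TNE ⇒ J = (4/21, 10/21)
5. Y is where the line through J parallel to PE meets line ZN ⇒ Y = (4/21, 17/21)
Y = Z + t·(N−Z) with t = -5/9, so ZY:YN = t:(1−t) = -5/9:14/9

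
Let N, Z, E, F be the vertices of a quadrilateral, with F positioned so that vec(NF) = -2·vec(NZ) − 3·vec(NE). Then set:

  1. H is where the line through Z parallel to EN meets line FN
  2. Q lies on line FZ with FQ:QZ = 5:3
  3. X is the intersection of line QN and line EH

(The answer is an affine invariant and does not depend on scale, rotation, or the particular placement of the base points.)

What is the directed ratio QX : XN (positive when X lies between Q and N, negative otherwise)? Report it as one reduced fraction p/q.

Set N = (0, 0), Z = (1, 0), E = (0, 1), F = (-2, -3); any affine frame gives the same invariant.
1. H is where the line through Z parallel to EN meets line FN ⇒ H = (1, 3/2)
2. Q lies on line FZ with FQ:QZ = 5:3 ⇒ Q = (-1/8, -9/8)
3. X is the intersection of line QN and line EH ⇒ X = (2/17, 18/17)
X = Q + t·(N−Q) with t = 33/17, so QX:XN = t:(1−t) = 33/17:-16/17

QX:XN = -33/16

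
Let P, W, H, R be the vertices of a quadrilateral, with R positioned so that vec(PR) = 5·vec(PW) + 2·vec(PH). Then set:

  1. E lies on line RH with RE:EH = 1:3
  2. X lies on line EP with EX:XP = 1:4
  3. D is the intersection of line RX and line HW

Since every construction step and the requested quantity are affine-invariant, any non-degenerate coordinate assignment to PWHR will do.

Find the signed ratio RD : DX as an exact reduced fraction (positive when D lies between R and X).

Assign P = (0, 0), W = (1, 0), H = (0, 1), R = (5, 2) — the answer is frame-independent, so this choice is without loss of generality.
1. E lies on line RH with RE:EH = 1:3 ⇒ E = (15/4, 7/4)
2. X lies on line EP with EX:XP = 1:4 ⇒ X = (3, 7/5)
3. D is the intersection of line RX and line HW ⇒ D = (5/13, 8/13)
D = R + t·(X−R) with t = 30/13, so RD:DX = t:(1−t) = 30/13:-17/13

RD:DX = -30/17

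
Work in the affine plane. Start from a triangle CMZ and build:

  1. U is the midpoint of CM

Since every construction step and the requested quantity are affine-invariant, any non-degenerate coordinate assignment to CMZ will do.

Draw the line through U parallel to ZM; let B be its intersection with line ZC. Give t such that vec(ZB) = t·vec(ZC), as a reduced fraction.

Work in coordinates with C = (0, 0), M = (1, 0), Z = (0, 1).
1. U is the midpoint of CM ⇒ U = (1/2, 0)
through U parallel to ZM: direction (1, -1); meets ZC at B = (0, 1/2)
B = Z + t·(C−Z) with t = 1/2

t = 1/2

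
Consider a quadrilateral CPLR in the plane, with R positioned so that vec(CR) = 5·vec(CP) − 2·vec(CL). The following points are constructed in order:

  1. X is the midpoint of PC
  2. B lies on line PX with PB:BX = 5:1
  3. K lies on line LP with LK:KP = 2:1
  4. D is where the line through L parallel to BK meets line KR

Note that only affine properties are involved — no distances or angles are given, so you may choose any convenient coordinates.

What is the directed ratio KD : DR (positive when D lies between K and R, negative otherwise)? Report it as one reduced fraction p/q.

Work in coordinates with C = (0, 0), P = (1, 0), L = (0, 1), R = (5, -2).
1. X is the midpoint of PC ⇒ X = (1/2, 0)
2. B lies on line PX with PB:BX = 5:1 ⇒ B = (7/12, 0)
3. K lies on line LP with LK:KP = 2:1 ⇒ K = (2/3, 1/3)
4. D is where the line through L parallel to BK meets line KR ⇒ D = (-4/59, 43/59)
D = K + t·(R−K) with t = -10/59, so KD:DR = t:(1−t) = -10/59:69/59

KD:DR = -10/69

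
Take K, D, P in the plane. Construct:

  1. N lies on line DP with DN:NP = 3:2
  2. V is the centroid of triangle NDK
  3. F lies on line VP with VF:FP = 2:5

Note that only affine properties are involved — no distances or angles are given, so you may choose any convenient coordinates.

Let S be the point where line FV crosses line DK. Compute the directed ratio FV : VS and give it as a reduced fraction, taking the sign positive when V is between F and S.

Choose coordinates K = (0, 0), D = (1, 0), P = (0, 1).
1. N lies on line DP with DN:NP = 3:2 ⇒ N = (2/5, 3/5)
2. V is the centroid of triangle NDK ⇒ V = (7/15, 1/5)
3. F lies on line VP with VF:FP = 2:5 ⇒ F = (1/3, 3/7)
line FV meets DK at S = (7/12, 0)
V = F + t·(S−F) with t = 8/15, so FV:VS = 8/15:7/15

FV:VS = 8/7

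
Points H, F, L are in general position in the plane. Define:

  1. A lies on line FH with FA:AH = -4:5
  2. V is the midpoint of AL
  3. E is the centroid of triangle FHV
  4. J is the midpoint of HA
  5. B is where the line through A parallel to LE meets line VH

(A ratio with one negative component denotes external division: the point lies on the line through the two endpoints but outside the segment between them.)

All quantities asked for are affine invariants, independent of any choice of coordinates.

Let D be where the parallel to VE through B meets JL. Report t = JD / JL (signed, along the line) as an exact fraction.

Work in coordinates with H = (0, 0), F = (1, 0), L = (0, 1).
1. A lies on line FH with FA:AH = -4:5 ⇒ A = (5, 0)
2. V is the midpoint of AL ⇒ V = (5/2, 1/2)
3. E is the centroid of triangle FHV ⇒ E = (7/6, 1/6)
4. J is the midpoint of HA ⇒ J = (5/2, 0)
5. B is where the line through A parallel to LE meets line VH ⇒ B = (125/32, 25/32)
through B parallel to VE: direction (-4/3, -1/3); meets JL at D = (765/416, 55/208)
D = J + t·(L−J) with t = 55/208

t = 55/208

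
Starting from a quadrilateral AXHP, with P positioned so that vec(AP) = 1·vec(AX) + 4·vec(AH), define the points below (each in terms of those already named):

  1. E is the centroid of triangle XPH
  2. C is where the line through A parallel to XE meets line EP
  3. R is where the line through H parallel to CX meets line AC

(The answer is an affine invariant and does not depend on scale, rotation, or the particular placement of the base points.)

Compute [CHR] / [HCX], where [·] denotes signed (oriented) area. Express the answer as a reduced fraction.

[CHR]:[HCX] = 1/5

Choose coordinates A = (0, 0), X = (1, 0), H = (0, 1), P = (1, 4).
1. E is the centroid of triangle XPH ⇒ E = (2/3, 5/3)
2. C is where the line through A parallel to XE meets line EP ⇒ C = (1/4, -5/4)
3. R is where the line through H parallel to CX meets line AC ⇒ R = (-3/20, 3/4)
2·[CHR] = 2/5, 2·[HCX] = 2
[CHR]:[HCX] = 2/5:2 = 1/5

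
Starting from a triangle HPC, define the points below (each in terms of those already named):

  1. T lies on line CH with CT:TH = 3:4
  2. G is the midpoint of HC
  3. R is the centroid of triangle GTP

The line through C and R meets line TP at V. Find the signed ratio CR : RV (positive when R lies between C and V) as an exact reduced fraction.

Assign H = (0, 0), P = (1, 0), C = (0, 1) — the answer is frame-independent, so this choice is without loss of generality.
1. T lies on line CH with CT:TH = 3:4 ⇒ T = (0, 4/7)
2. G is the midpoint of HC ⇒ G = (0, 1/2)
3. R is the centroid of triangle GTP ⇒ R = (1/3, 5/14)
line CR meets TP at V = (6/19, 52/133)
R = C + t·(V−C) with t = 19/18, so CR:RV = 19/18:-1/18

CR:RV = -19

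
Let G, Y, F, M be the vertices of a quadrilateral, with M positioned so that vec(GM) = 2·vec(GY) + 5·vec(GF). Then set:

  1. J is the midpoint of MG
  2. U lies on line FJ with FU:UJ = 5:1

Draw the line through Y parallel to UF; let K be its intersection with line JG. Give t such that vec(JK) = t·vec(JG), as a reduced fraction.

Set G = (0, 0), Y = (1, 0), F = (0, 1), M = (2, 5); any affine frame gives the same invariant.
1. J is the midpoint of MG ⇒ J = (1, 5/2)
2. U lies on line FJ with FU:UJ = 5:1 ⇒ U = (5/6, 9/4)
through Y parallel to UF: direction (-5/6, -5/4); meets JG at K = (-3/2, -15/4)
K = J + t·(G−J) with t = 5/2

t = 5/2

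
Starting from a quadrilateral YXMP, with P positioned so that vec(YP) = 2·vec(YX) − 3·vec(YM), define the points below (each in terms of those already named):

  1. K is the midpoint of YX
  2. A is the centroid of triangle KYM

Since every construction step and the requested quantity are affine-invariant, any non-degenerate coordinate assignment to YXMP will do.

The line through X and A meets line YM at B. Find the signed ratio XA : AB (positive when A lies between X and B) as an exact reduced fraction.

Set Y = (0, 0), X = (1, 0), M = (0, 1), P = (2, -3); any affine frame gives the same invariant.
1. K is the midpoint of YX ⇒ K = (1/2, 0)
2. A is the centroid of triangle KYM ⇒ A = (1/6, 1/3)
line XA meets YM at B = (0, 2/5)
A = X + t·(B−X) with t = 5/6, so XA:AB = 5/6:1/6

XA:AB = 5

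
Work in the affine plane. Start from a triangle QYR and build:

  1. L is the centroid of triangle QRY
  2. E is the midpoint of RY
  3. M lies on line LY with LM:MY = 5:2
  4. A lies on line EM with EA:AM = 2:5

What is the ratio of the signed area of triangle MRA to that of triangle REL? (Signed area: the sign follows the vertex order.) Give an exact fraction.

[MRA]:[REL] = 10/49

Work in coordinates with Q = (0, 0), Y = (1, 0), R = (0, 1).
1. L is the centroid of triangle QRY ⇒ L = (1/3, 1/3)
2. E is the midpoint of RY ⇒ E = (1/2, 1/2)
3. M lies on line LY with LM:MY = 5:2 ⇒ M = (17/21, 2/21)
4. A lies on line EM with EA:AM = 2:5 ⇒ A = (173/294, 113/294)
2·[MRA] = -5/147, 2·[REL] = -1/6
[MRA]:[REL] = -5/147:-1/6 = 10/49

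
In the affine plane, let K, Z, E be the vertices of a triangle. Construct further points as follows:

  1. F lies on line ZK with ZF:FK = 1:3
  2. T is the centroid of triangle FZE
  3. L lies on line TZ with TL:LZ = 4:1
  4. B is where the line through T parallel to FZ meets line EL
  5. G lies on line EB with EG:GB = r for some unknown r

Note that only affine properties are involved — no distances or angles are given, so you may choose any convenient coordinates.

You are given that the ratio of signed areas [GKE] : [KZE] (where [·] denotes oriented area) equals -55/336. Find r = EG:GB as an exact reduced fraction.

Set K = (0, 0), Z = (1, 0), E = (0, 1); any affine frame gives the same invariant.
1. F lies on line ZK with ZF:FK = 1:3 ⇒ F = (3/4, 0)
2. T is the centroid of triangle FZE ⇒ T = (7/12, 1/3)
3. L lies on line TZ with TL:LZ = 4:1 ⇒ L = (11/12, 1/15)
4. B is where the line through T parallel to FZ meets line EL ⇒ B = (55/84, 1/3)
5. With EG:GB = r, write λ = r/(r+1) so G = E + λ·(B−E); G is affine-linear in λ
Every point depending on G is an affine combination of G and λ-independent points, so each such coordinate is linear in λ; the λ² term in each signed area is a multiple of (B−E)×(B−E) = 0, so 2·[GKE] and 2·[KZE] are each linear in λ. Evaluating at λ=0 and λ=1:
  2·[GKE] = -55/84·λ,   2·[KZE] = 1
So [GKE]:[KZE] = (-55/84·λ) / (1). Setting this equal to -55/336:
  -55/84·λ = -55/336·(1)  ⇒  λ = 1/4
Then r = λ/(1−λ) = (1/4)/(3/4) = 1/3. Check: with r = 1/3, G = (55/336, 5/6) and [GKE]:[KZE] = -55/336 as required.

r = 1/3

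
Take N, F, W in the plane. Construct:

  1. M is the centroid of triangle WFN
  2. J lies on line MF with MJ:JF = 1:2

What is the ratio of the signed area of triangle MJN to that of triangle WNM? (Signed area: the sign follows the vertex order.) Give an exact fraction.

Assign N = (0, 0), F = (1, 0), W = (0, 1) — the answer is frame-independent, so this choice is without loss of generality.
1. M is the centroid of triangle WFN ⇒ M = (1/3, 1/3)
2. J lies on line MF with MJ:JF = 1:2 ⇒ J = (5/9, 2/9)
2·[MJN] = -1/9, 2·[WNM] = 1/3
[MJN]:[WNM] = -1/9:1/3 = -1/3

[MJN]:[WNM] = -1/3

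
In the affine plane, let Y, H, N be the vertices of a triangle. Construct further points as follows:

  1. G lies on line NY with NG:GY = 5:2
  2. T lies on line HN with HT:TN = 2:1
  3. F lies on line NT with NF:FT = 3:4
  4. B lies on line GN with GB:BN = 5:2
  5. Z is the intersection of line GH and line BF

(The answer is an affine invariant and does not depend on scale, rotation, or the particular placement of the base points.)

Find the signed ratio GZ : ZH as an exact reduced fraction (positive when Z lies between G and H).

Choose coordinates Y = (0, 0), H = (1, 0), N = (0, 1).
1. G lies on line NY with NG:GY = 5:2 ⇒ G = (0, 2/7)
2. T lies on line HN with HT:TN = 2:1 ⇒ T = (1/3, 2/3)
3. F lies on line NT with NF:FT = 3:4 ⇒ F = (1/7, 6/7)
4. B lies on line GN with GB:BN = 5:2 ⇒ B = (0, 39/49)
5. Z is the intersection of line GH and line BF ⇒ Z = (-5/7, 24/49)
Z = G + t·(H−G) with t = -5/7, so GZ:ZH = t:(1−t) = -5/7:12/7

GZ:ZH = -5/12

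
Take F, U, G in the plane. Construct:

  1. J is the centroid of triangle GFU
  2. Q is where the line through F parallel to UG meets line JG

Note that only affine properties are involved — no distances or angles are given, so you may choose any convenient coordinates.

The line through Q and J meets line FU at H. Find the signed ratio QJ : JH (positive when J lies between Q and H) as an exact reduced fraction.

Work in coordinates with F = (0, 0), U = (1, 0), G = (0, 1).
1. J is the centroid of triangle GFU ⇒ J = (1/3, 1/3)
2. Q is where the line through F parallel to UG meets line JG ⇒ Q = (1, -1)
line QJ meets FU at H = (1/2, 0)
J = Q + t·(H−Q) with t = 4/3, so QJ:JH = 4/3:-1/3

QJ:JH = -4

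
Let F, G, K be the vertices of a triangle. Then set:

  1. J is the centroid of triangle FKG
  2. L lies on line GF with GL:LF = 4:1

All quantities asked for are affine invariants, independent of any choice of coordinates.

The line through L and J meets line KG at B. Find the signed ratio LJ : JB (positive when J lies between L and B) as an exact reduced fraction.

Work in coordinates with F = (0, 0), G = (1, 0), K = (0, 1).
1. J is the centroid of triangle FKG ⇒ J = (1/3, 1/3)
2. L lies on line GF with GL:LF = 4:1 ⇒ L = (1/5, 0)
line LJ meets KG at B = (3/7, 4/7)
J = L + t·(B−L) with t = 7/12, so LJ:JB = 7/12:5/12

LJ:JB = 7/5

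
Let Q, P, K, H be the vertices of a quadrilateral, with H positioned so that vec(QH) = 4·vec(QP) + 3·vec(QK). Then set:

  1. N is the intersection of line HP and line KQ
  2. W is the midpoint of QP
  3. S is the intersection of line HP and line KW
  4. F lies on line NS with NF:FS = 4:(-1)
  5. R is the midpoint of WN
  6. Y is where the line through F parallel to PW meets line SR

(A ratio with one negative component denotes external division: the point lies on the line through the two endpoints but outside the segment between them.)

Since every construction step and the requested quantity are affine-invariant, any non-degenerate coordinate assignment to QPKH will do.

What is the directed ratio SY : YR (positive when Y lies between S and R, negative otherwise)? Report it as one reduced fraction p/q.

Assign Q = (0, 0), P = (1, 0), K = (0, 1), H = (4, 3) — the answer is frame-independent, so this choice is without loss of generality.
1. N is the intersection of line HP and line KQ ⇒ N = (0, -1)
2. W is the midpoint of QP ⇒ W = (1/2, 0)
3. S is the intersection of line HP and line KW ⇒ S = (2/3, -1/3)
4. F lies on line NS with NF:FS = 4:(-1) ⇒ F = (8/9, -1/9)
5. R is the midpoint of WN ⇒ R = (1/4, -1/2)
6. Y is where the line through F parallel to PW meets line SR ⇒ Y = (11/9, -1/9)
Y = S + t·(R−S) with t = -4/3, so SY:YR = t:(1−t) = -4/3:7/3

SY:YR = -4/7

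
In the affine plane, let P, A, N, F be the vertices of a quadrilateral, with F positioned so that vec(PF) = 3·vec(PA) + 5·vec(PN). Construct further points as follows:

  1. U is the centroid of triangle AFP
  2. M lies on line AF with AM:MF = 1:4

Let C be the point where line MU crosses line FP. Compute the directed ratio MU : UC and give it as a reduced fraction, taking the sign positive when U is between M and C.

Assign P = (0, 0), A = (1, 0), N = (0, 1), F = (3, 5) — the answer is frame-independent, so this choice is without loss of generality.
1. U is the centroid of triangle AFP ⇒ U = (4/3, 5/3)
2. M lies on line AF with AM:MF = 1:4 ⇒ M = (7/5, 1)
line MU meets FP at C = (9/7, 15/7)
U = M + t·(C−M) with t = 7/12, so MU:UC = 7/12:5/12

MU:UC = 7/5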